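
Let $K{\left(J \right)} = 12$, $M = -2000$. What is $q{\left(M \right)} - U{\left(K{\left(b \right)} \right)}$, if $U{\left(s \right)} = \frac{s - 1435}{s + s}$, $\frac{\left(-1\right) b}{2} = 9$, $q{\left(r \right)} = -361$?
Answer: $- \frac{7241}{24} \approx -301.71$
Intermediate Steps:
$b = -18$ ($b = \left(-2\right) 9 = -18$)
$U{\left(s \right)} = \frac{-1435 + s}{2 s}$
$q{\left(M \right)} - U{\left(K{\left(b \right)} \right)} = -361 - \frac{-1435 + 12}{2 \cdot 12} = -361 - \frac{1}{2} \cdot \frac{1}{12} \left(-1423\right) = -361 - - \frac{1423}{24} = -361 + \frac{1423}{24} = - \frac{7241}{24}$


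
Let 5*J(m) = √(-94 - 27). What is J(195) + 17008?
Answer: 17008 + 11*I/5 ≈ 17008.0 + 2.2*I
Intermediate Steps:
J(m) = 11*I/5 (J(m) = √(-94 - 27)/5 = √(-121)/5 = (11*I)/5 = 11*I/5)
J(195) + 17008 = 11*I/5 + 17008 = 17008 + 11*I/5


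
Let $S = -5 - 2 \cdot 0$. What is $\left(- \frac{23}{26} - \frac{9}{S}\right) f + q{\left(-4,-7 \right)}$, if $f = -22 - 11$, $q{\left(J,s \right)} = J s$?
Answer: $- \frac{287}{130} \approx -2.2077$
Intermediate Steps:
$S = -5$ ($S = -5 - 0 = -5 + 0 = -5$)
$f = -33$
$\left(- \frac{23}{26} - \frac{9}{S}\right) f + q{\left(-4,-7 \right)} = \left(- \frac{23}{26} - \frac{9}{-5}\right) \left(-33\right) - -28 = \left(\left(-23\right) \frac{1}{26} - - \frac{9}{5}\right) \left(-33\right) + 28 = \left(- \frac{23}{26} + \frac{9}{5}\right) \left(-33\right) + 28 = \frac{119}{130} \left(-33\right) + 28 = - \frac{3927}{130} + 28 = - \frac{287}{130}$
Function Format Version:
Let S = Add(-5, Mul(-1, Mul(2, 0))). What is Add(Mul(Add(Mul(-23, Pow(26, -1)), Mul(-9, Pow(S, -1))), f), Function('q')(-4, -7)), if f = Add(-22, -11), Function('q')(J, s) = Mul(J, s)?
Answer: Rational(-287, 130) ≈ -2.2077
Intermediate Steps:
S = -5 (S = Add(-5, Mul(-1, 0)) = Add(-5, 0) = -5)
f = -33
Add(Mul(Add(Mul(-23, Pow(26, -1)), Mul(-9, Pow(S, -1))), f), Function('q')(-4, -7)) = Add(Mul(Add(Mul(-23, Pow(26, -1)), Mul(-9, Pow(-5, -1))), -33), Mul(-4, -7)) = Add(Mul(Add(Mul(-23, Rational(1, 26)), Mul(-9, Rational(-1, 5))), -33), 28) = Add(Mul(Add(Rational(-23, 26), Rational(9, 5)), -33), 28) = Add(Mul(Rational(119, 130), -33), 28) = Add(Rational(-3927, 130), 28) = Rational(-287, 130)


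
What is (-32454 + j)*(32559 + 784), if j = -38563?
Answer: -2367919831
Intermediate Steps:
(-32454 + j)*(32559 + 784) = (-32454 - 38563)*(32559 + 784) = -71017*33343 = -2367919831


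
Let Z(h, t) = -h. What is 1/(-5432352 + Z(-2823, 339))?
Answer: -1/5429529 ≈ -1.8418e-7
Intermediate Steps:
1/(-5432352 + Z(-2823, 339)) = 1/(-5432352 - 1*(-2823)) = 1/(-5432352 + 2823) = 1/(-5429529) = -1/5429529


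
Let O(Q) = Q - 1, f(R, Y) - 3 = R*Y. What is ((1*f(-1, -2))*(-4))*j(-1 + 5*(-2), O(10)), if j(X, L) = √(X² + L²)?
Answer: -20*√202 ≈ -284.25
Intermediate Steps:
f(R, Y) = 3 + R*Y
O(Q) = -1 + Q
j(X, L) = √(L² + X²)
((1*f(-1, -2))*(-4))*j(-1 + 5*(-2), O(10)) = ((1*(3 - 1*(-2)))*(-4))*√((-1 + 10)² + (-1 + 5*(-2))²) = ((1*(3 + 2))*(-4))*√(9² + (-1 - 10)²) = ((1*5)*(-4))*√(81 + (-11)²) = (5*(-4))*√(81 + 121) = -20*√202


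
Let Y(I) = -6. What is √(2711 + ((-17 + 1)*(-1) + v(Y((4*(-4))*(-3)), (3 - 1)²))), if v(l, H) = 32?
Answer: √2759 ≈ 52.526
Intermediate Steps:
√(2711 + ((-17 + 1)*(-1) + v(Y((4*(-4))*(-3)), (3 - 1)²))) = √(2711 + ((-17 + 1)*(-1) + 32)) = √(2711 + (-16*(-1) + 32)) = √(2711 + (16 + 32)) = √(2711 + 48) = √2759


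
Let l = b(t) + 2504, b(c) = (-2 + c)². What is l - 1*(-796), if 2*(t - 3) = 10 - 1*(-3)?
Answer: 13425/4 ≈ 3356.3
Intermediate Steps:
t = 19/2 (t = 3 + (10 - 1*(-3))/2 = 3 + (10 + 3)/2 = 3 + (½)*13 = 3 + 13/2 = 19/2 ≈ 9.5000)
l = 10241/4 (l = (-2 + 19/2)² + 2504 = (15/2)² + 2504 = 225/4 + 2504 = 10241/4 ≈ 2560.3)
l - 1*(-796) = 10241/4 - 1*(-796) = 10241/4 + 796 = 13425/4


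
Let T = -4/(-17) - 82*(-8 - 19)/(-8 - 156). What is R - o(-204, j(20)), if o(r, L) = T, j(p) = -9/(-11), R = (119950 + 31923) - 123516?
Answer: 964589/34 ≈ 28370.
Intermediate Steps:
R = 28357 (R = 151873 - 123516 = 28357)
j(p) = 9/11 (j(p) = -9*(-1/11) = 9/11)
T = -451/34 (T = -4*(-1/17) - 82/((-164/(-27))) = 4/17 - 82/((-164*(-1/27))) = 4/17 - 82/164/27 = 4/17 - 82*27/164 = 4/17 - 27/2 = -451/34 ≈ -13.265)
o(r, L) = -451/34
R - o(-204, j(20)) = 28357 - 1*(-451/34) = 28357 + 451/34 = 964589/34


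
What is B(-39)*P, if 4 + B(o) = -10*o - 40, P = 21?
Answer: 7266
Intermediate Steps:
B(o) = -44 - 10*o (B(o) = -4 + (-10*o - 40) = -4 + (-40 - 10*o) = -44 - 10*o)
B(-39)*P = (-44 - 10*(-39))*21 = (-44 + 390)*21 = 346*21 = 7266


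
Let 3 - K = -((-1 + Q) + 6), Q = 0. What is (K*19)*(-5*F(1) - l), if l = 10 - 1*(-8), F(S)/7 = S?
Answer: -8056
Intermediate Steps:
F(S) = 7*S
l = 18 (l = 10 + 8 = 18)
K = 8 (K = 3 - (-1)*((-1 + 0) + 6) = 3 - (-1)*(-1 + 6) = 3 - (-1)*5 = 3 - 1*(-5) = 3 + 5 = 8)
(K*19)*(-5*F(1) - l) = (8*19)*(-35 - 1*18) = 152*(-5*7 - 18) = 152*(-35 - 18) = 152*(-53) = -8056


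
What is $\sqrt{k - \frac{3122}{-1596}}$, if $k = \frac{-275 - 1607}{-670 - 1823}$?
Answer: $\frac{\sqrt{2703382054}}{31578} \approx 1.6465$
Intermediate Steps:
$k = \frac{1882}{2493}$ ($k = - \frac{1882}{-2493} = \left(-1882\right) \left(- \frac{1}{2493}\right) = \frac{1882}{2493} \approx 0.75491$)
$\sqrt{k - \frac{3122}{-1596}} = \sqrt{\frac{1882}{2493} - \frac{3122}{-1596}} = \sqrt{\frac{1882}{2493} - - \frac{223}{114}} = \sqrt{\frac{1882}{2493} + \frac{223}{114}} = \sqrt{\frac{256829}{94734}} = \frac{\sqrt{2703382054}}{31578}$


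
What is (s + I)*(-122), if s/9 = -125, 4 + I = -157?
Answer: 156892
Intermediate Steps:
I = -161 (I = -4 - 157 = -161)
s = -1125 (s = 9*(-125) = -1125)
(s + I)*(-122) = (-1125 - 161)*(-122) = -1286*(-122) = 156892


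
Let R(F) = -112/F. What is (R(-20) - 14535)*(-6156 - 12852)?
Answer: 1380874176/5 ≈ 2.7617e+8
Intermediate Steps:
(R(-20) - 14535)*(-6156 - 12852) = (-112/(-20) - 14535)*(-6156 - 12852) = (-112*(-1/20) - 14535)*(-19008) = (28/5 - 14535)*(-19008) = -72647/5*(-19008) = 1380874176/5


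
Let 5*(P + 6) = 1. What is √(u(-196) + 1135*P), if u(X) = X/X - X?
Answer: I*√6386 ≈ 79.912*I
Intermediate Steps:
P = -29/5 (P = -6 + (⅕)*1 = -6 + ⅕ = -29/5 ≈ -5.8000)
u(X) = 1 - X
√(u(-196) + 1135*P) = √((1 - 1*(-196)) + 1135*(-29/5)) = √((1 + 196) - 6583) = √(197 - 6583) = √(-6386) = I*√6386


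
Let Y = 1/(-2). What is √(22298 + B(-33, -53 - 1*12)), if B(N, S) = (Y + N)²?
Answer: 3*√10409/2 ≈ 153.04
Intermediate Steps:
Y = -½ (Y = 1*(-½) = -½ ≈ -0.50000)
B(N, S) = (-½ + N)²
√(22298 + B(-33, -53 - 1*12)) = √(22298 + (-1 + 2*(-33))²/4) = √(22298 + (-1 - 66)²/4) = √(22298 + (¼)*(-67)²) = √(22298 + (¼)*4489) = √(22298 + 4489/4) = √(93681/4) = 3*√10409/2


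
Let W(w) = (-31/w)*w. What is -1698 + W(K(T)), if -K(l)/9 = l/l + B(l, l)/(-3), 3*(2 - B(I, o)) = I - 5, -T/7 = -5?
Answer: -1729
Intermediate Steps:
T = 35 (T = -7*(-5) = 35)
B(I, o) = 11/3 - I/3 (B(I, o) = 2 - (I - 5)/3 = 2 - (-5 + I)/3 = 2 + (5/3 - I/3) = 11/3 - I/3)
K(l) = 2 - l (K(l) = -9*(l/l + (11/3 - l/3)/(-3)) = -9*(1 + (11/3 - l/3)*(-1/3)) = -9*(1 + (-11/9 + l/9)) = -9*(-2/9 + l/9) = 2 - l)
W(w) = -31
-1698 + W(K(T)) = -1698 - 31 = -1729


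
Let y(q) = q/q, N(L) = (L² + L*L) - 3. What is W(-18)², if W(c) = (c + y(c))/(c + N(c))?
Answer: 289/393129 ≈ 0.00073513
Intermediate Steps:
N(L) = -3 + 2*L² (N(L) = (L² + L²) - 3 = 2*L² - 3 = -3 + 2*L²)
y(q) = 1
W(c) = (1 + c)/(-3 + c + 2*c²) (W(c) = (c + 1)/(c + (-3 + 2*c²)) = (1 + c)/(-3 + c + 2*c²))
W(-18)² = ((1 - 18)/(-3 - 18 + 2*(-18)²))² = (-17/(-3 - 18 + 2*324))² = (-17/(-3 - 18 + 648))² = (-17/627)² = 289/393129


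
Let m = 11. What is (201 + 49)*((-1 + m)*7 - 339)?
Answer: -67250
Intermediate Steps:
(201 + 49)*((-1 + m)*7 - 339) = (201 + 49)*((-1 + 11)*7 - 339) = 250*(10*7 - 339) = 250*(70 - 339) = 250*(-269) = -67250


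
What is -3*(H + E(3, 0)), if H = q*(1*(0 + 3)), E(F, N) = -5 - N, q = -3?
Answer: 42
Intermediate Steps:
H = -9 (H = -3*(0 + 3) = -3*3 = -9)
-3*(H + E(3, 0)) = -3*(-9 + (-5 - 1*0)) = -3*(-9 + (-5 + 0)) = -3*(-9 - 5) = -3*(-14) = 42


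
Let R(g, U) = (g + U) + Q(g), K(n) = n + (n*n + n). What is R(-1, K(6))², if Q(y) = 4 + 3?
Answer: 2916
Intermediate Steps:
Q(y) = 7
K(n) = n² + 2*n (K(n) = n + (n² + n) = n + (n + n²) = n² + 2*n)
R(g, U) = 7 + U + g (R(g, U) = (g + U) + 7 = (U + g) + 7 = 7 + U + g)
R(-1, K(6))² = (7 + 6*(2 + 6) - 1)² = (7 + 6*8 - 1)² = (7 + 48 - 1)² = 54² = 2916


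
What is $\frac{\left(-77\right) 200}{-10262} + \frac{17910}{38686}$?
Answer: $\frac{27841315}{14178419} \approx 1.9636$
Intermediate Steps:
$\frac{\left(-77\right) 200}{-10262} + \frac{17910}{38686} = \left(-15400\right) \left(- \frac{1}{10262}\right) + 17910 \cdot \frac{1}{38686} = \frac{1100}{733} + \frac{8955}{19343} = \frac{27841315}{14178419}$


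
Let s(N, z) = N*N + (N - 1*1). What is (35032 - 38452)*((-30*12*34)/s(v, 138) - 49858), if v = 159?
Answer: 4337756664840/25439 ≈ 1.7052e+8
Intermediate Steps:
s(N, z) = -1 + N + N² (s(N, z) = N² + (N - 1) = N² + (-1 + N) = -1 + N + N²)
(35032 - 38452)*((-30*12*34)/s(v, 138) - 49858) = (35032 - 38452)*((-30*12*34)/(-1 + 159 + 159²) - 49858) = -3420*((-360*34)/(-1 + 159 + 25281) - 49858) = -3420*(-12240/25439 - 49858) = -3420*(-1268349902/25439) = 4337756664840/25439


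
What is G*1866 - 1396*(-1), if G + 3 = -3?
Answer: -9800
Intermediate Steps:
G = -6 (G = -3 - 3 = -6)
G*1866 - 1396*(-1) = -6*1866 - 1396*(-1) = -11196 + 1396 = -9800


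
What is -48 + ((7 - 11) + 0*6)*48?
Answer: -240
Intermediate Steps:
-48 + ((7 - 11) + 0*6)*48 = -48 + (-4 + 0)*48 = -48 - 4*48 = -48 - 192 = -240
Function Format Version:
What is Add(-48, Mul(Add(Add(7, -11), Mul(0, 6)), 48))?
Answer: -240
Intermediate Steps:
Add(-48, Mul(Add(Add(7, -11), Mul(0, 6)), 48)) = Add(-48, Mul(Add(-4, 0), 48)) = Add(-48, Mul(-4, 48)) = Add(-48, -192) = -240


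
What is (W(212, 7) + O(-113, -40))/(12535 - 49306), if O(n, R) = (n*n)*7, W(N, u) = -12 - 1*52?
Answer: -29773/12257 ≈ -2.4291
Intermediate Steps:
W(N, u) = -64 (W(N, u) = -12 - 52 = -64)
O(n, R) = 7*n**2 (O(n, R) = n**2*7 = 7*n**2)
(W(212, 7) + O(-113, -40))/(12535 - 49306) = (-64 + 7*(-113)**2)/(12535 - 49306) = (-64 + 7*12769)/(-36771) = (-64 + 89383)*(-1/36771) = 89319*(-1/36771) = -29773/12257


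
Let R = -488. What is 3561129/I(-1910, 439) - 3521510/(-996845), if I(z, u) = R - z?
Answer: 78997805005/31500302 ≈ 2507.8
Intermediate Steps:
I(z, u) = -488 - z
3561129/I(-1910, 439) - 3521510/(-996845) = 3561129/(-488 - 1*(-1910)) - 3521510/(-996845) = 3561129/(-488 + 1910) - 3521510*(-1/996845) = 3561129/1422 + 704302/199369 = 3561129*(1/1422) + 704302/199369 = 395681/158 + 704302/199369 = 78997805005/31500302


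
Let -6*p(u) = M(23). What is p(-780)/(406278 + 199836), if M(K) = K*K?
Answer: -529/3636684 ≈ -0.00014546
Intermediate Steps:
M(K) = K²
p(u) = -529/6 (p(u) = -⅙*23² = -⅙*529 = -529/6)
p(-780)/(406278 + 199836) = -529/(6*(406278 + 199836)) = -529/6/606114 = -529/6*1/606114 = -529/3636684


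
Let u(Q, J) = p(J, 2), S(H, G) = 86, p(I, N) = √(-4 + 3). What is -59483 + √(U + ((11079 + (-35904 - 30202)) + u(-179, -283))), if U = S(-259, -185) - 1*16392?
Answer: -59483 + √(-71333 + I) ≈ -59483.0 + 267.08*I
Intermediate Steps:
p(I, N) = I (p(I, N) = √(-1) = I)
u(Q, J) = I
U = -16306 (U = 86 - 1*16392 = 86 - 16392 = -16306)
-59483 + √(U + ((11079 + (-35904 - 30202)) + u(-179, -283))) = -59483 + √(-16306 + ((11079 + (-35904 - 30202)) + I)) = -59483 + √(-16306 + ((11079 - 66106) + I)) = -59483 + √(-16306 + (-55027 + I)) = -59483 + √(-71333 + I)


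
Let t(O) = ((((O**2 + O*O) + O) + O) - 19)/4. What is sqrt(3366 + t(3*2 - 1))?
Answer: sqrt(13505)/2 ≈ 58.106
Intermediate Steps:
t(O) = -19/4 + O/2 + O**2/2 (t(O) = ((((O**2 + O**2) + O) + O) - 19)*(1/4) = (((2*O**2 + O) + O) - 19)*(1/4) = (((O + 2*O**2) + O) - 19)*(1/4) = ((2*O + 2*O**2) - 19)*(1/4) = (-19 + 2*O + 2*O**2)*(1/4) = -19/4 + O/2 + O**2/2)
sqrt(3366 + t(3*2 - 1)) = sqrt(3366 + (-19/4 + (3*2 - 1)/2 + (3*2 - 1)**2/2)) = sqrt(3366 + (-19/4 + (6 - 1)/2 + (6 - 1)**2/2)) = sqrt(3366 + (-19/4 + (1/2)*5 + (1/2)*5**2)) = sqrt(3366 + (-19/4 + 5/2 + (1/2)*25)) = sqrt(3366 + (-19/4 + 5/2 + 25/2)) = sqrt(3366 + 41/4) = sqrt(13505/4) = sqrt(13505)/2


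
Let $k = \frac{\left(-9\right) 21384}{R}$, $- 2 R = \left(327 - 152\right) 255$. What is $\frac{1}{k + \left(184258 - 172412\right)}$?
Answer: $\frac{14875}{176337554} \approx 8.4355 \cdot 10^{-5}$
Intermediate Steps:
$R = - \frac{44625}{2}$ ($R = - \frac{\left(327 - 152\right) 255}{2} = - \frac{175 \cdot 255}{2} = \left(- \frac{1}{2}\right) 44625 = - \frac{44625}{2} \approx -22313.0$)
$k = \frac{128304}{14875}$ ($k = \frac{\left(-9\right) 21384}{- \frac{44625}{2}} = \left(-192456\right) \left(- \frac{2}{44625}\right) = \frac{128304}{14875} \approx 8.6255$)
$\frac{1}{k + \left(184258 - 172412\right)} = \frac{1}{\frac{128304}{14875} + \left(184258 - 172412\right)} = \frac{1}{\frac{128304}{14875} + 11846} = \frac{1}{\frac{176337554}{14875}} = \frac{14875}{176337554}$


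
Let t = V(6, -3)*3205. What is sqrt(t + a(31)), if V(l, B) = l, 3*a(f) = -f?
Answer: sqrt(172977)/3 ≈ 138.64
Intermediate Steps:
a(f) = -f/3 (a(f) = (-f)/3 = -f/3)
t = 19230 (t = 6*3205 = 19230)
sqrt(t + a(31)) = sqrt(19230 - 1/3*31) = sqrt(19230 - 31/3) = sqrt(57659/3) = sqrt(172977)/3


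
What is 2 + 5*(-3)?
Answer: -13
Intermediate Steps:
2 + 5*(-3) = 2 - 15 = -13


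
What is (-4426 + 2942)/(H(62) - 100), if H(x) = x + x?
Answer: -371/6 ≈ -61.833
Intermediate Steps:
H(x) = 2*x
(-4426 + 2942)/(H(62) - 100) = (-4426 + 2942)/(2*62 - 100) = -1484/(124 - 100) = -1484/24 = -1484*1/24 = -371/6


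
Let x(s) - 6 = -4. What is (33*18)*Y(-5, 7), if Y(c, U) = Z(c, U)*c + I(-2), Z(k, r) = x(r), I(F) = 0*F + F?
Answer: -7128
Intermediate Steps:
x(s) = 2 (x(s) = 6 - 4 = 2)
I(F) = F (I(F) = 0 + F = F)
Z(k, r) = 2
Y(c, U) = -2 + 2*c (Y(c, U) = 2*c - 2 = -2 + 2*c)
(33*18)*Y(-5, 7) = (33*18)*(-2 + 2*(-5)) = 594*(-2 - 10) = 594*(-12) = -7128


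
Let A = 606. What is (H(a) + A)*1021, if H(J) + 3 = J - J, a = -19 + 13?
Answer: 615663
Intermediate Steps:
a = -6
H(J) = -3 (H(J) = -3 + (J - J) = -3 + 0 = -3)
(H(a) + A)*1021 = (-3 + 606)*1021 = 603*1021 = 615663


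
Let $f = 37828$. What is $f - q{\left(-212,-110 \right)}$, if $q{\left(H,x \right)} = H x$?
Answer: $14508$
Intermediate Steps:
$f - q{\left(-212,-110 \right)} = 37828 - \left(-212\right) \left(-110\right) = 37828 - 23320 = 14508$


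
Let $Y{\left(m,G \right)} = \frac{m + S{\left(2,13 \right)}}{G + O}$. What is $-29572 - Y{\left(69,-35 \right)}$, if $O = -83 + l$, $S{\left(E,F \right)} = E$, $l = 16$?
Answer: $- \frac{3016273}{102} \approx -29571.0$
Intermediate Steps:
$O = -67$ ($O = -83 + 16 = -67$)
$Y{\left(m,G \right)} = \frac{2 + m}{-67 + G}$ ($Y{\left(m,G \right)} = \frac{m + 2}{G - 67} = \frac{2 + m}{-67 + G}$)
$-29572 - Y{\left(69,-35 \right)} = -29572 - \frac{2 + 69}{-67 - 35} = -29572 - \frac{1}{-102} \cdot 71 = -29572 - \left(- \frac{1}{102}\right) 71 = -29572 - - \frac{71}{102} = -29572 + \frac{71}{102} = - \frac{3016273}{102}$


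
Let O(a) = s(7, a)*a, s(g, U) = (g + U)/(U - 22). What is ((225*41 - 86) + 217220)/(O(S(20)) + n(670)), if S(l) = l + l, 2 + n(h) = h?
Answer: 2037231/6952 ≈ 293.04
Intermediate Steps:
n(h) = -2 + h
s(g, U) = (U + g)/(-22 + U)
S(l) = 2*l
O(a) = a*(7 + a)/(-22 + a) (O(a) = ((a + 7)/(-22 + a))*a = ((7 + a)/(-22 + a))*a = a*(7 + a)/(-22 + a))
((225*41 - 86) + 217220)/(O(S(20)) + n(670)) = ((225*41 - 86) + 217220)/((2*20)*(7 + 2*20)/(-22 + 2*20) + (-2 + 670)) = ((9225 - 86) + 217220)/(40*(7 + 40)/(-22 + 40) + 668) = (9139 + 217220)/(40*47/18 + 668) = 226359/(40*(1/18)*47 + 668) = 226359/(940/9 + 668) = 226359/(6952/9) = 226359*(9/6952) = 2037231/6952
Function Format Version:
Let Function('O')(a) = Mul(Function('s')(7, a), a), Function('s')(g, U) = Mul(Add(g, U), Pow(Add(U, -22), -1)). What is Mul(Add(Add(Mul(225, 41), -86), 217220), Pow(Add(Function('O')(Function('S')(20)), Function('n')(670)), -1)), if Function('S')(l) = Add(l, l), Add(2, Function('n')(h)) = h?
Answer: Rational(2037231, 6952) ≈ 293.04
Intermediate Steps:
Function('n')(h) = Add(-2, h)
Function('s')(g, U) = Mul(Pow(Add(-22, U), -1), Add(U, g)) (Function('s')(g, U) = Mul(Add(U, g), Pow(Add(-22, U), -1)) = Mul(Pow(Add(-22, U), -1), Add(U, g)))
Function('S')(l) = Mul(2, l)
Function('O')(a) = Mul(a, Pow(Add(-22, a), -1), Add(7, a)) (Function('O')(a) = Mul(Mul(Pow(Add(-22, a), -1), Add(a, 7)), a) = Mul(Mul(Pow(Add(-22, a), -1), Add(7, a)), a) = Mul(a, Pow(Add(-22, a), -1), Add(7, a)))
Mul(Add(Add(Mul(225, 41), -86), 217220), Pow(Add(Function('O')(Function('S')(20)), Function('n')(670)), -1)) = Mul(Add(Add(Mul(225, 41), -86), 217220), Pow(Add(Mul(Mul(2, 20), Pow(Add(-22, Mul(2, 20)), -1), Add(7, Mul(2, 20))), Add(-2, 670)), -1)) = Mul(Add(Add(9225, -86), 217220), Pow(Add(Mul(40, Pow(Add(-22, 40), -1), Add(7, 40)), 668), -1)) = Mul(Add(9139, 217220), Pow(Add(Mul(40, Pow(18, -1), 47), 668), -1)) = Mul(226359, Pow(Add(Mul(40, Rational(1, 18), 47), 668), -1)) = Mul(226359, Pow(Add(Rational(940, 9), 668), -1)) = Mul(226359, Pow(Rational(6952, 9), -1)) = Mul(226359, Rational(9, 6952)) = Rational(2037231, 6952)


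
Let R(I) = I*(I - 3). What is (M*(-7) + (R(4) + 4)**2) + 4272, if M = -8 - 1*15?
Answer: 4497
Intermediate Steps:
R(I) = I*(-3 + I)
M = -23 (M = -8 - 15 = -23)
(M*(-7) + (R(4) + 4)**2) + 4272 = (-23*(-7) + (4*(-3 + 4) + 4)**2) + 4272 = (161 + (4*1 + 4)**2) + 4272 = (161 + (4 + 4)**2) + 4272 = (161 + 8**2) + 4272 = (161 + 64) + 4272 = 225 + 4272 = 4497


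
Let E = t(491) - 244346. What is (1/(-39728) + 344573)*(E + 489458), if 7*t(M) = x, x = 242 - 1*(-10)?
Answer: 838969764016041/9932 ≈ 8.4471e+10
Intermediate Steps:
x = 252 (x = 242 + 10 = 252)
t(M) = 36 (t(M) = (1/7)*252 = 36)
E = -244310 (E = 36 - 244346 = -244310)
(1/(-39728) + 344573)*(E + 489458) = (1/(-39728) + 344573)*(-244310 + 489458) = (-1/39728 + 344573)*245148 = (13689196143/39728)*245148 = 838969764016041/9932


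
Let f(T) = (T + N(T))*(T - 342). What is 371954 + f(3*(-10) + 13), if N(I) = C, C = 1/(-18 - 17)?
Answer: 13232354/35 ≈ 3.7807e+5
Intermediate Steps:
C = -1/35 (C = 1/(-35) = -1/35 ≈ -0.028571)
N(I) = -1/35
f(T) = (-342 + T)*(-1/35 + T) (f(T) = (T - 1/35)*(T - 342) = (-1/35 + T)*(-342 + T) = (-342 + T)*(-1/35 + T))
371954 + f(3*(-10) + 13) = 371954 + (342/35 + (3*(-10) + 13)² - 11971*(3*(-10) + 13)/35) = 371954 + (342/35 + (-30 + 13)² - 11971*(-30 + 13)/35) = 371954 + (342/35 + (-17)² - 11971/35*(-17)) = 371954 + (342/35 + 289 + 203507/35) = 371954 + 213964/35 = 13232354/35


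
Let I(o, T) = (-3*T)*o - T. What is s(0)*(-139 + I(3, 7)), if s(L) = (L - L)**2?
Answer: 0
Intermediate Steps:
I(o, T) = -T - 3*T*o (I(o, T) = -3*T*o - T = -T - 3*T*o)
s(L) = 0 (s(L) = 0**2 = 0)
s(0)*(-139 + I(3, 7)) = 0*(-139 - 1*7*(1 + 3*3)) = 0*(-139 - 1*7*(1 + 9)) = 0*(-139 - 1*7*10) = 0*(-139 - 70) = 0*(-209) = 0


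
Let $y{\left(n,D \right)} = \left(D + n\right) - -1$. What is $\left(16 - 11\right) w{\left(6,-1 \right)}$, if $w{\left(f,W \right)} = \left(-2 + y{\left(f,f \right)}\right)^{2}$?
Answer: $605$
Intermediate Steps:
$y{\left(n,D \right)} = 1 + D + n$ ($y{\left(n,D \right)} = \left(D + n\right) + 1 = 1 + D + n$)
$w{\left(f,W \right)} = \left(-1 + 2 f\right)^{2}$ ($w{\left(f,W \right)} = \left(-2 + \left(1 + f + f\right)\right)^{2} = \left(-2 + \left(1 + 2 f\right)\right)^{2} = \left(-1 + 2 f\right)^{2}$)
$\left(16 - 11\right) w{\left(6,-1 \right)} = \left(16 - 11\right) \left(-1 + 2 \cdot 6\right)^{2} = 5 \left(-1 + 12\right)^{2} = 5 \cdot 11^{2} = 5 \cdot 121 = 605$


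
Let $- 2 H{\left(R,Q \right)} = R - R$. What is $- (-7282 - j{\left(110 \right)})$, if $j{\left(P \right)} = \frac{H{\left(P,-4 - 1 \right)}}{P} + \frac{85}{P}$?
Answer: $\frac{160221}{22} \approx 7282.8$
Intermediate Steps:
$H{\left(R,Q \right)} = 0$ ($H{\left(R,Q \right)} = - \frac{R - R}{2} = \left(- \frac{1}{2}\right) 0 = 0$)
$j{\left(P \right)} = \frac{85}{P}$ ($j{\left(P \right)} = \frac{0}{P} + \frac{85}{P} = 0 + \frac{85}{P} = \frac{85}{P}$)
$- (-7282 - j{\left(110 \right)}) = - (-7282 - \frac{85}{110}) = - (-7282 - 85 \cdot \frac{1}{110}) = - (-7282 - \frac{17}{22}) = \left(-1\right) \left(- \frac{160221}{22}\right) = \frac{160221}{22}$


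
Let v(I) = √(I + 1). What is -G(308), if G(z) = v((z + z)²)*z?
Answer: -5236*√1313 ≈ -1.8973e+5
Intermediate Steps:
v(I) = √(1 + I)
G(z) = z*√(1 + 4*z²) (G(z) = √(1 + (z + z)²)*z = √(1 + (2*z)²)*z = √(1 + 4*z²)*z = z*√(1 + 4*z²))
-G(308) = -308*√(1 + 4*308²) = -308*√(1 + 4*94864) = -308*√(1 + 379456) = -308*√379457 = -308*17*√1313 = -5236*√1313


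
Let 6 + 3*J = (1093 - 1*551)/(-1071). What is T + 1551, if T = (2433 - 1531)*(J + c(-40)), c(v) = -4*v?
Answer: 462398387/3213 ≈ 1.4391e+5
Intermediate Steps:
J = -6968/3213 (J = -2 + ((1093 - 1*551)/(-1071))/3 = -2 + ((1093 - 551)*(-1/1071))/3 = -2 + (542*(-1/1071))/3 = -2 + (⅓)*(-542/1071) = -2 - 542/3213 = -6968/3213 ≈ -2.1687)
T = 457415024/3213 (T = (2433 - 1531)*(-6968/3213 - 4*(-40)) = 902*(-6968/3213 + 160) = 902*(507112/3213) = 457415024/3213 ≈ 1.4236e+5)
T + 1551 = 457415024/3213 + 1551 = 462398387/3213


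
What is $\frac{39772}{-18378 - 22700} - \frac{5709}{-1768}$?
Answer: $\frac{82098703}{36312952} \approx 2.2609$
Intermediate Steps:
$\frac{39772}{-18378 - 22700} - \frac{5709}{-1768} = \frac{39772}{-18378 - 22700} - - \frac{5709}{1768} = \frac{39772}{-41078} + \frac{5709}{1768} = 39772 \left(- \frac{1}{41078}\right) + \frac{5709}{1768} = - \frac{19886}{20539} + \frac{5709}{1768} = \frac{82098703}{36312952}$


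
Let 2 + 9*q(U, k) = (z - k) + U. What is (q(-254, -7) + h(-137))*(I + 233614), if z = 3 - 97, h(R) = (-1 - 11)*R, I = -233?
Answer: 3373055593/9 ≈ 3.7478e+8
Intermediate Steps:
h(R) = -12*R
z = -94
q(U, k) = -32/3 - k/9 + U/9 (q(U, k) = -2/9 + ((-94 - k) + U)/9 = -2/9 + (-94 + U - k)/9 = -2/9 + (-94/9 - k/9 + U/9) = -32/3 - k/9 + U/9)
(q(-254, -7) + h(-137))*(I + 233614) = ((-32/3 - 1/9*(-7) + (1/9)*(-254)) - 12*(-137))*(-233 + 233614) = ((-32/3 + 7/9 - 254/9) + 1644)*233381 = (-343/9 + 1644)*233381 = (14453/9)*233381 = 3373055593/9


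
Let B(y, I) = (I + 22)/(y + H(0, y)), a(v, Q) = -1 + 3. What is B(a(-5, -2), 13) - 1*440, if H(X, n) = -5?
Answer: -1355/3 ≈ -451.67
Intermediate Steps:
a(v, Q) = 2
B(y, I) = (22 + I)/(-5 + y) (B(y, I) = (I + 22)/(y - 5) = (22 + I)/(-5 + y))
B(a(-5, -2), 13) - 1*440 = (22 + 13)/(-5 + 2) - 1*440 = 35/(-3) - 440 = -⅓*35 - 440 = -35/3 - 440 = -1355/3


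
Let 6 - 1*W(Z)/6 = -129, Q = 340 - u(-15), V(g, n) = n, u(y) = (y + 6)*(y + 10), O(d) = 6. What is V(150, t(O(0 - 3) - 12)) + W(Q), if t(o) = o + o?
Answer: 798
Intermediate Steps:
u(y) = (6 + y)*(10 + y)
t(o) = 2*o
Q = 295 (Q = 340 - (60 + (-15)² + 16*(-15)) = 340 - (60 + 225 - 240) = 340 - 1*45 = 340 - 45 = 295)
W(Z) = 810 (W(Z) = 36 - 6*(-129) = 36 + 774 = 810)
V(150, t(O(0 - 3) - 12)) + W(Q) = 2*(6 - 12) + 810 = 2*(-6) + 810 = -12 + 810 = 798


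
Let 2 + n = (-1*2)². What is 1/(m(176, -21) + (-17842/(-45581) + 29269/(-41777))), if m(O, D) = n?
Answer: 1904237437/3219749819 ≈ 0.59142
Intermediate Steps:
n = 2 (n = -2 + (-1*2)² = -2 + (-2)² = -2 + 4 = 2)
m(O, D) = 2
1/(m(176, -21) + (-17842/(-45581) + 29269/(-41777))) = 1/(2 + (-17842/(-45581) + 29269/(-41777))) = 1/(2 + (-17842*(-1/45581) + 29269*(-1/41777))) = 1/(2 + (17842/45581 - 29269/41777)) = 1/(2 - 588725055/1904237437) = 1/(3219749819/1904237437) = 1904237437/3219749819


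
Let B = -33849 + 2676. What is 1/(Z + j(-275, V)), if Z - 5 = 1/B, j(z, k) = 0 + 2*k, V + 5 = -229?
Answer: -31173/14433100 ≈ -0.0021598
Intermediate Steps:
V = -234 (V = -5 - 229 = -234)
j(z, k) = 2*k
B = -31173
Z = 155864/31173 (Z = 5 + 1/(-31173) = 5 - 1/31173 = 155864/31173 ≈ 5.0000)
1/(Z + j(-275, V)) = 1/(155864/31173 + 2*(-234)) = 1/(155864/31173 - 468) = 1/(-14433100/31173) = -31173/14433100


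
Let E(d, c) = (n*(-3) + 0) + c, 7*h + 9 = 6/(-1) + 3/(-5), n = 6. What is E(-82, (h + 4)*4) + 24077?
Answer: 842313/35 ≈ 24066.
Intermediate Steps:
h = -78/35 (h = -9/7 + (6/(-1) + 3/(-5))/7 = -9/7 + (6*(-1) + 3*(-⅕))/7 = -9/7 + (-6 - ⅗)/7 = -9/7 + (⅐)*(-33/5) = -9/7 - 33/35 = -78/35 ≈ -2.2286)
E(d, c) = -18 + c (E(d, c) = (6*(-3) + 0) + c = (-18 + 0) + c = -18 + c)
E(-82, (h + 4)*4) + 24077 = (-18 + (-78/35 + 4)*4) + 24077 = (-18 + (62/35)*4) + 24077 = (-18 + 248/35) + 24077 = -382/35 + 24077 = 842313/35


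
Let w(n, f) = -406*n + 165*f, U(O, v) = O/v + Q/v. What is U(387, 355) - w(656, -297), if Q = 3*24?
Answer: 111946514/355 ≈ 3.1534e+5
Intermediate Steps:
Q = 72
U(O, v) = 72/v + O/v (U(O, v) = O/v + 72/v = 72/v + O/v)
U(387, 355) - w(656, -297) = (72 + 387)/355 - (-406*656 + 165*(-297)) = (1/355)*459 - (-266336 - 49005) = 459/355 - 1*(-315341) = 459/355 + 315341 = 111946514/355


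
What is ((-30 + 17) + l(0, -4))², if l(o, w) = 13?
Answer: 0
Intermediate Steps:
((-30 + 17) + l(0, -4))² = ((-30 + 17) + 13)² = (-13 + 13)² = 0² = 0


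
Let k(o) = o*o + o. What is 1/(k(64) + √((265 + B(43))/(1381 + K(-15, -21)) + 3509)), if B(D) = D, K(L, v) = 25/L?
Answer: 8607040/35798025817 - √15022146227/35798025817 ≈ 0.00023701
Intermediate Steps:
k(o) = o + o² (k(o) = o² + o = o + o²)
1/(k(64) + √((265 + B(43))/(1381 + K(-15, -21)) + 3509)) = 1/(64*(1 + 64) + √((265 + 43)/(1381 + 25/(-15)) + 3509)) = 1/(64*65 + √(308/(1381 + 25*(-1/15)) + 3509)) = 1/(4160 + √(308/(1381 - 5/3) + 3509)) = 1/(4160 + √(308/(4138/3) + 3509)) = 1/(4160 + √(308*(3/4138) + 3509)) = 1/(4160 + √(462/2069 + 3509)) = 1/(4160 + √(7260583/2069)) = 1/(4160 + √15022146227/2069)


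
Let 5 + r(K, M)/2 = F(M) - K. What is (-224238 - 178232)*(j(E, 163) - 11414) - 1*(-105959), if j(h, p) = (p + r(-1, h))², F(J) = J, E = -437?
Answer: -203467395131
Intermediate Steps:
r(K, M) = -10 - 2*K + 2*M (r(K, M) = -10 + 2*(M - K) = -10 + (-2*K + 2*M) = -10 - 2*K + 2*M)
j(h, p) = (-8 + p + 2*h)² (j(h, p) = (p + (-10 - 2*(-1) + 2*h))² = (p + (-10 + 2 + 2*h))² = (p + (-8 + 2*h))² = (-8 + p + 2*h)²)
(-224238 - 178232)*(j(E, 163) - 11414) - 1*(-105959) = (-224238 - 178232)*((-8 + 163 + 2*(-437))² - 11414) - 1*(-105959) = -402470*((-8 + 163 - 874)² - 11414) + 105959 = -402470*((-719)² - 11414) + 105959 = -402470*(516961 - 11414) + 105959 = -402470*505547 + 105959 = -203467501090 + 105959 = -203467395131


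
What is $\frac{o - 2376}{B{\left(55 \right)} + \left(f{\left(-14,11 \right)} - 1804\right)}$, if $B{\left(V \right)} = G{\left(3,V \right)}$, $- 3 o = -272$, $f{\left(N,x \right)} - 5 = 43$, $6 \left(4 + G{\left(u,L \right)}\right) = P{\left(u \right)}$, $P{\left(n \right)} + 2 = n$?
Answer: $\frac{13712}{10559} \approx 1.2986$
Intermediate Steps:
$P{\left(n \right)} = -2 + n$
$G{\left(u,L \right)} = - \frac{13}{3} + \frac{u}{6}$ ($G{\left(u,L \right)} = -4 + \frac{-2 + u}{6} = -4 + \left(- \frac{1}{3} + \frac{u}{6}\right) = - \frac{13}{3} + \frac{u}{6}$)
$f{\left(N,x \right)} = 48$ ($f{\left(N,x \right)} = 5 + 43 = 48$)
$o = \frac{272}{3}$ ($o = \left(- \frac{1}{3}\right) \left(-272\right) = \frac{272}{3} \approx 90.667$)
$B{\left(V \right)} = - \frac{23}{6}$ ($B{\left(V \right)} = - \frac{13}{3} + \frac{1}{6} \cdot 3 = - \frac{13}{3} + \frac{1}{2} = - \frac{23}{6}$)
$\frac{o - 2376}{B{\left(55 \right)} + \left(f{\left(-14,11 \right)} - 1804\right)} = \frac{\frac{272}{3} - 2376}{- \frac{23}{6} + \left(48 - 1804\right)} = - \frac{6856}{3 \left(- \frac{23}{6} - 1756\right)} = - \frac{6856}{3 \left(- \frac{10559}{6}\right)} = \left(- \frac{6856}{3}\right) \left(- \frac{6}{10559}\right) = \frac{13712}{10559}$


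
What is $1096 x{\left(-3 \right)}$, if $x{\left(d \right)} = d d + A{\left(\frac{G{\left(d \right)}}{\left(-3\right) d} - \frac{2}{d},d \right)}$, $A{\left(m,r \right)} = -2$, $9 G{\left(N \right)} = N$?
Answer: $7672$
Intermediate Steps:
$G{\left(N \right)} = \frac{N}{9}$
$x{\left(d \right)} = -2 + d^{2}$ ($x{\left(d \right)} = d d - 2 = d^{2} - 2 = -2 + d^{2}$)
$1096 x{\left(-3 \right)} = 1096 \left(-2 + \left(-3\right)^{2}\right) = 1096 \left(-2 + 9\right) = 1096 \cdot 7 = 7672$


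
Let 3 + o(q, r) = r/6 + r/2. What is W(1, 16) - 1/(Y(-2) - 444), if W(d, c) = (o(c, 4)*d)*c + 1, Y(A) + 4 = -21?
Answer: -6094/1407 ≈ -4.3312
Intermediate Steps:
o(q, r) = -3 + 2*r/3 (o(q, r) = -3 + (r/6 + r/2) = -3 + 2*r/3)
Y(A) = -25 (Y(A) = -4 - 21 = -25)
W(d, c) = 1 - c*d/3 (W(d, c) = ((-3 + (⅔)*4)*d)*c + 1 = ((-3 + 8/3)*d)*c + 1 = (-d/3)*c + 1 = -c*d/3 + 1 = 1 - c*d/3)
W(1, 16) - 1/(Y(-2) - 444) = (1 - ⅓*16*1) - 1/(-25 - 444) = (1 - 16/3) - 1/(-469) = -13/3 - 1*(-1/469) = -13/3 + 1/469 = -6094/1407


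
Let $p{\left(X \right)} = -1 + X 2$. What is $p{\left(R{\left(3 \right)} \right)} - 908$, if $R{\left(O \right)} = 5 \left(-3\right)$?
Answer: $-939$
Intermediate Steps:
$R{\left(O \right)} = -15$
$p{\left(X \right)} = -1 + 2 X$
$p{\left(R{\left(3 \right)} \right)} - 908 = \left(-1 + 2 \left(-15\right)\right) - 908 = \left(-1 - 30\right) - 908 = -31 - 908 = -939$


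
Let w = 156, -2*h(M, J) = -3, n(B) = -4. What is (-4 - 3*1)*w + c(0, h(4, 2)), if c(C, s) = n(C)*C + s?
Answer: -2181/2 ≈ -1090.5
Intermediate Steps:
h(M, J) = 3/2 (h(M, J) = -½*(-3) = 3/2)
c(C, s) = s - 4*C (c(C, s) = -4*C + s = s - 4*C)
(-4 - 3*1)*w + c(0, h(4, 2)) = (-4 - 3*1)*156 + (3/2 - 4*0) = (-4 - 3)*156 + (3/2 + 0) = -7*156 + 3/2 = -1092 + 3/2 = -2181/2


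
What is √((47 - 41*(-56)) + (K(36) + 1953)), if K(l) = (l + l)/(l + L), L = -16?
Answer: √107490/5 ≈ 65.571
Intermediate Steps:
K(l) = 2*l/(-16 + l) (K(l) = (l + l)/(l - 16) = (2*l)/(-16 + l) = 2*l/(-16 + l))
√((47 - 41*(-56)) + (K(36) + 1953)) = √((47 - 41*(-56)) + (2*36/(-16 + 36) + 1953)) = √((47 + 2296) + (2*36/20 + 1953)) = √(2343 + (2*36*(1/20) + 1953)) = √(2343 + (18/5 + 1953)) = √(2343 + 9783/5) = √(21498/5) = √107490/5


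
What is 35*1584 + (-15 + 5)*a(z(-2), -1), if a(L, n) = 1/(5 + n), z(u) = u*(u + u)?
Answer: 110875/2 ≈ 55438.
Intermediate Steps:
z(u) = 2*u² (z(u) = u*(2*u) = 2*u²)
35*1584 + (-15 + 5)*a(z(-2), -1) = 35*1584 + (-15 + 5)/(5 - 1) = 55440 - 10/4 = 55440 - 10*¼ = 55440 - 5/2 = 110875/2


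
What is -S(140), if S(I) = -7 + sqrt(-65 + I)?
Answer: 7 - 5*sqrt(3) ≈ -1.6603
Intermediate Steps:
-S(140) = -(-7 + sqrt(-65 + 140)) = -(-7 + sqrt(75)) = -(-7 + 5*sqrt(3)) = 7 - 5*sqrt(3)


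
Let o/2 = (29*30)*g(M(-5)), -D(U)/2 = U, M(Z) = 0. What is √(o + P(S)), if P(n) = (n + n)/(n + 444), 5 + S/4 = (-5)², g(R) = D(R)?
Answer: 2*√1310/131 ≈ 0.55258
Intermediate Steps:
D(U) = -2*U
g(R) = -2*R
S = 80 (S = -20 + 4*(-5)² = -20 + 4*25 = -20 + 100 = 80)
o = 0 (o = 2*((29*30)*(-2*0)) = 2*(870*0) = 2*0 = 0)
P(n) = 2*n/(444 + n) (P(n) = (2*n)/(444 + n) = 2*n/(444 + n))
√(o + P(S)) = √(0 + 2*80/(444 + 80)) = √(0 + 2*80/524) = √(0 + 2*80*(1/524)) = √(0 + 40/131) = √(40/131) = 2*√1310/131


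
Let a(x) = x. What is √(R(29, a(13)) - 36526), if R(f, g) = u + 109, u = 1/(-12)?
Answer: I*√1311015/6 ≈ 190.83*I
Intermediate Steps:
u = -1/12 ≈ -0.083333
R(f, g) = 1307/12 (R(f, g) = -1/12 + 109 = 1307/12)
√(R(29, a(13)) - 36526) = √(1307/12 - 36526) = √(-437005/12) = I*√1311015/6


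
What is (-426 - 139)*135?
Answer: -76275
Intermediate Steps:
(-426 - 139)*135 = -565*135 = -76275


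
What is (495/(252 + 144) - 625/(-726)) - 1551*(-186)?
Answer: 418884737/1452 ≈ 2.8849e+5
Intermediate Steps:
(495/(252 + 144) - 625/(-726)) - 1551*(-186) = (495/396 - 625*(-1/726)) + 288486 = (495*(1/396) + 625/726) + 288486 = (5/4 + 625/726) + 288486 = 3065/1452 + 288486 = 418884737/1452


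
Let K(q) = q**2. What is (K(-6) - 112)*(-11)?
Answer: 836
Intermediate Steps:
(K(-6) - 112)*(-11) = ((-6)**2 - 112)*(-11) = (36 - 112)*(-11) = -76*(-11) = 836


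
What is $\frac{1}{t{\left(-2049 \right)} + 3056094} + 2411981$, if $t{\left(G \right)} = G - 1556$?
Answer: $\frac{7362545470710}{3052489} \approx 2.412 \cdot 10^{6}$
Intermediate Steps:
$t{\left(G \right)} = -1556 + G$
$\frac{1}{t{\left(-2049 \right)} + 3056094} + 2411981 = \frac{1}{\left(-1556 - 2049\right) + 3056094} + 2411981 = \frac{1}{-3605 + 3056094} + 2411981 = \frac{1}{3052489} + 2411981 = \frac{7362545470710}{3052489}$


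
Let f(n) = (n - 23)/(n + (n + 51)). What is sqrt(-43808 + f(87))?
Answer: 4*I*sqrt(616046)/15 ≈ 209.3*I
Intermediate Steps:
f(n) = (-23 + n)/(51 + 2*n) (f(n) = (-23 + n)/(n + (51 + n)) = (-23 + n)/(51 + 2*n))
sqrt(-43808 + f(87)) = sqrt(-43808 + (-23 + 87)/(51 + 2*87)) = sqrt(-43808 + 64/(51 + 174)) = sqrt(-43808 + 64/225) = sqrt(-9856736/225) = 4*I*sqrt(616046)/15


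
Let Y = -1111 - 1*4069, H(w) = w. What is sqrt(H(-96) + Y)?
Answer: 2*I*sqrt(1319) ≈ 72.636*I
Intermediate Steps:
Y = -5180 (Y = -1111 - 4069 = -5180)
sqrt(H(-96) + Y) = sqrt(-96 - 5180) = sqrt(-5276) = 2*I*sqrt(1319)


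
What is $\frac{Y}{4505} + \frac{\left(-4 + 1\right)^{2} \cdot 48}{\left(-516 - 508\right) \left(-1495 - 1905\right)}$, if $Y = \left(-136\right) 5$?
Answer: $- \frac{1739369}{11532800} \approx -0.15082$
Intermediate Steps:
$Y = -680$
$\frac{Y}{4505} + \frac{\left(-4 + 1\right)^{2} \cdot 48}{\left(-516 - 508\right) \left(-1495 - 1905\right)} = - \frac{680}{4505} + \frac{\left(-4 + 1\right)^{2} \cdot 48}{\left(-516 - 508\right) \left(-1495 - 1905\right)} = \left(-680\right) \frac{1}{4505} + \frac{\left(-3\right)^{2} \cdot 48}{\left(-1024\right) \left(-3400\right)} = - \frac{8}{53} + \frac{9 \cdot 48}{3481600} = - \frac{8}{53} + 432 \cdot \frac{1}{3481600} = - \frac{8}{53} + \frac{27}{217600} = - \frac{1739369}{11532800}$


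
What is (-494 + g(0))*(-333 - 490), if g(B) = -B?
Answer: 406562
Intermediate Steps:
(-494 + g(0))*(-333 - 490) = (-494 - 1*0)*(-333 - 490) = (-494 + 0)*(-823) = -494*(-823) = 406562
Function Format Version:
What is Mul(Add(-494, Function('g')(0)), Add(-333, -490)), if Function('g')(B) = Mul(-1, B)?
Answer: 406562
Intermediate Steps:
Mul(Add(-494, Function('g')(0)), Add(-333, -490)) = Mul(Add(-494, Mul(-1, 0)), Add(-333, -490)) = Mul(Add(-494, 0), -823) = Mul(-494, -823) = 406562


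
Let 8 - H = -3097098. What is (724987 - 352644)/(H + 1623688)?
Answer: 372343/4720794 ≈ 0.078873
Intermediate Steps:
H = 3097106 (H = 8 - 1*(-3097098) = 8 + 3097098 = 3097106)
(724987 - 352644)/(H + 1623688) = (724987 - 352644)/(3097106 + 1623688) = 372343/4720794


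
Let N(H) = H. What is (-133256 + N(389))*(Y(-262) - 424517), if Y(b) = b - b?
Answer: 56404300239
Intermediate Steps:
Y(b) = 0
(-133256 + N(389))*(Y(-262) - 424517) = (-133256 + 389)*(0 - 424517) = -132867*(-424517) = 56404300239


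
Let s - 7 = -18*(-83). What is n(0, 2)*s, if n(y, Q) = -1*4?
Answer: -6004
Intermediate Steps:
n(y, Q) = -4
s = 1501 (s = 7 - 18*(-83) = 7 + 1494 = 1501)
n(0, 2)*s = -4*1501 = -6004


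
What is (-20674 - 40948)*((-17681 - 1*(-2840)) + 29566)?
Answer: -907383950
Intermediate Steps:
(-20674 - 40948)*((-17681 - 1*(-2840)) + 29566) = -61622*((-17681 + 2840) + 29566) = -61622*(-14841 + 29566) = -61622*14725 = -907383950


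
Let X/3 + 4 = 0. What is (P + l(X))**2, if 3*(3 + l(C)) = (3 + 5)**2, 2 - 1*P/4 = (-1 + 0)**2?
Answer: 4489/9 ≈ 498.78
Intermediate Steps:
X = -12 (X = -12 + 3*0 = -12 + 0 = -12)
P = 4 (P = 8 - 4*(-1 + 0)**2 = 8 - 4*(-1)**2 = 8 - 4*1 = 8 - 4 = 4)
l(C) = 55/3 (l(C) = -3 + (3 + 5)**2/3 = -3 + (1/3)*8**2 = -3 + (1/3)*64 = -3 + 64/3 = 55/3)
(P + l(X))**2 = (4 + 55/3)**2 = (67/3)**2 = 4489/9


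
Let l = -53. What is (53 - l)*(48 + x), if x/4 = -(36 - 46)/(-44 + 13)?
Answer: 153488/31 ≈ 4951.2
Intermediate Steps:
x = -40/31 (x = 4*(-(36 - 46)/(-44 + 13)) = 4*(-(-10)/(-31)) = 4*(-(-10)*(-1)/31) = 4*(-1*10/31) = 4*(-10/31) = -40/31 ≈ -1.2903)
(53 - l)*(48 + x) = (53 - 1*(-53))*(48 - 40/31) = (53 + 53)*(1448/31) = 106*(1448/31) = 153488/31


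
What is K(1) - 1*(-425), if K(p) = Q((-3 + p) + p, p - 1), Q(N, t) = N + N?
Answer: 423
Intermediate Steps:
Q(N, t) = 2*N
K(p) = -6 + 4*p (K(p) = 2*((-3 + p) + p) = 2*(-3 + 2*p) = -6 + 4*p)
K(1) - 1*(-425) = (-6 + 4*1) - 1*(-425) = (-6 + 4) + 425 = -2 + 425 = 423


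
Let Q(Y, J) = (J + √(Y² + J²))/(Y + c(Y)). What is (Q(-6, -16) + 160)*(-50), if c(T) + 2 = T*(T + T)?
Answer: -15975/2 - 25*√73/16 ≈ -8000.9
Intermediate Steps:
c(T) = -2 + 2*T² (c(T) = -2 + T*(T + T) = -2 + T*(2*T) = -2 + 2*T²)
Q(Y, J) = (J + √(J² + Y²))/(-2 + Y + 2*Y²) (Q(Y, J) = (J + √(Y² + J²))/(Y + (-2 + 2*Y²)) = (J + √(J² + Y²))/(-2 + Y + 2*Y²))
(Q(-6, -16) + 160)*(-50) = ((-16 + √((-16)² + (-6)²))/(-2 - 6 + 2*(-6)²) + 160)*(-50) = ((-16 + √(256 + 36))/(-2 - 6 + 2*36) + 160)*(-50) = ((-16 + √292)/(-2 - 6 + 72) + 160)*(-50) = ((-16 + 2*√73)/64 + 160)*(-50) = ((-¼ + √73/32) + 160)*(-50) = (639/4 + √73/32)*(-50) = -15975/2 - 25*√73/16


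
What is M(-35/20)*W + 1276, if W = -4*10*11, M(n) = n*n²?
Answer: 29073/8 ≈ 3634.1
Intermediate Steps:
M(n) = n³
W = -440 (W = -40*11 = -440)
M(-35/20)*W + 1276 = (-35/20)³*(-440) + 1276 = (-35*1/20)³*(-440) + 1276 = (-7/4)³*(-440) + 1276 = -343/64*(-440) + 1276 = 18865/8 + 1276 = 29073/8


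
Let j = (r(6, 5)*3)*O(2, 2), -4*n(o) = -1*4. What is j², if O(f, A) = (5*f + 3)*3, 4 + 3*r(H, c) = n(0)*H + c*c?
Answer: 1108809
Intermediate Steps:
n(o) = 1 (n(o) = -(-1)*4/4 = -¼*(-4) = 1)
r(H, c) = -4/3 + H/3 + c²/3 (r(H, c) = -4/3 + (1*H + c*c)/3 = -4/3 + (H + c²)/3 = -4/3 + (H/3 + c²/3) = -4/3 + H/3 + c²/3)
O(f, A) = 9 + 15*f (O(f, A) = (3 + 5*f)*3 = 9 + 15*f)
j = 1053 (j = ((-4/3 + (⅓)*6 + (⅓)*5²)*3)*(9 + 15*2) = ((-4/3 + 2 + (⅓)*25)*3)*(9 + 30) = ((-4/3 + 2 + 25/3)*3)*39 = (9*3)*39 = 27*39 = 1053)
j² = 1053² = 1108809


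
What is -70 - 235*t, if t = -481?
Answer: 112965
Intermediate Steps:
-70 - 235*t = -70 - 235*(-481) = -70 + 113035 = 112965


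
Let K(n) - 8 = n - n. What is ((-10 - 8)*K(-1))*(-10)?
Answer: 1440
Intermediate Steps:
K(n) = 8 (K(n) = 8 + (n - n) = 8 + 0 = 8)
((-10 - 8)*K(-1))*(-10) = ((-10 - 8)*8)*(-10) = -18*8*(-10) = -144*(-10) = 1440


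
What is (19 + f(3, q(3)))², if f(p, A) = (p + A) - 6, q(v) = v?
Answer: 361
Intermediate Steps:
f(p, A) = -6 + A + p (f(p, A) = (A + p) - 6 = -6 + A + p)
(19 + f(3, q(3)))² = (19 + (-6 + 3 + 3))² = (19 + 0)² = 19² = 361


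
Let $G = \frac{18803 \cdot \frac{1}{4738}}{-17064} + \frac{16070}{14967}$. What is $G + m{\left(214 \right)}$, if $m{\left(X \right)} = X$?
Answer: $\frac{28917115908595}{134452272816} \approx 215.07$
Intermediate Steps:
$G = \frac{144329525971}{134452272816}$ ($G = 18803 \cdot \frac{1}{4738} \left(- \frac{1}{17064}\right) + 16070 \cdot \frac{1}{14967} = \frac{18803}{4738} \left(- \frac{1}{17064}\right) + \frac{16070}{14967} = - \frac{18803}{80849232} + \frac{16070}{14967} = \frac{144329525971}{134452272816} \approx 1.0735$)
$G + m{\left(214 \right)} = \frac{144329525971}{134452272816} + 214 = \frac{28917115908595}{134452272816}$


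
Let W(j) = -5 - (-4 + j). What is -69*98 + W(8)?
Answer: -6771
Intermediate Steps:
W(j) = -1 - j (W(j) = -5 + (4 - j) = -1 - j)
-69*98 + W(8) = -69*98 + (-1 - 1*8) = -6762 + (-1 - 8) = -6762 - 9 = -6771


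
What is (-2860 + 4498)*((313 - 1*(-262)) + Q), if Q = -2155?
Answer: -2588040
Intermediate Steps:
(-2860 + 4498)*((313 - 1*(-262)) + Q) = (-2860 + 4498)*((313 - 1*(-262)) - 2155) = 1638*((313 + 262) - 2155) = 1638*(575 - 2155) = 1638*(-1580) = -2588040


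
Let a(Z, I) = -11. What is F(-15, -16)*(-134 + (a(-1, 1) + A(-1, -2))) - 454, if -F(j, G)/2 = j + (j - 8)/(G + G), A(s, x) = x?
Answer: -74443/16 ≈ -4652.7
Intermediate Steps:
F(j, G) = -2*j - (-8 + j)/G (F(j, G) = -2*(j + (j - 8)/(G + G)) = -2*(j + (-8 + j)/((2*G))) = -2*(j + (-8 + j)*(1/(2*G))) = -2*(j + (-8 + j)/(2*G)) = -2*j - (-8 + j)/G)
F(-15, -16)*(-134 + (a(-1, 1) + A(-1, -2))) - 454 = ((8 - 1*(-15) - 2*(-16)*(-15))/(-16))*(-134 + (-11 - 2)) - 454 = (-(8 + 15 - 480)/16)*(-134 - 13) - 454 = -1/16*(-457)*(-147) - 454 = (457/16)*(-147) - 454 = -67179/16 - 454 = -74443/16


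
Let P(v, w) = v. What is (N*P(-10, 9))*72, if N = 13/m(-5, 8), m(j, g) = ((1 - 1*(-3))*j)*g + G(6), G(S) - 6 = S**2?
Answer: 4680/59 ≈ 79.322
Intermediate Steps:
G(S) = 6 + S**2
m(j, g) = 42 + 4*g*j (m(j, g) = ((1 - 1*(-3))*j)*g + (6 + 6**2) = ((1 + 3)*j)*g + (6 + 36) = (4*j)*g + 42 = 4*g*j + 42 = 42 + 4*g*j)
N = -13/118 (N = 13/(42 + 4*8*(-5)) = 13/(42 - 160) = 13/(-118) = 13*(-1/118) = -13/118 ≈ -0.11017)
(N*P(-10, 9))*72 = -13/118*(-10)*72 = (65/59)*72 = 4680/59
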